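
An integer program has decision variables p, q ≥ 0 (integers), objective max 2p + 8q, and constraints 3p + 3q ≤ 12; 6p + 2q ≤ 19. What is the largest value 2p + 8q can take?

32

(p,q)=(0,4): 3·0+3·4=12≤12, 6·0+2·4=8≤19, objective 32.
(p,q)=(1,3): 3·1+3·3=12≤12, 6·1+2·3=12≤19, objective 26.
(p,q)=(0,3): 3·0+3·3=9≤12, 6·0+2·3=6≤19, objective 24.
The best lattice point is (0,4), giving 32.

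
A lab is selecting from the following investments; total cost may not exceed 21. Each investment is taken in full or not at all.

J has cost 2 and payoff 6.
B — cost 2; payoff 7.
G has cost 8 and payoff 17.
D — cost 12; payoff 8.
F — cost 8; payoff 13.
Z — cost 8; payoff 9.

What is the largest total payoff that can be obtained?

Treat it as a binary knapsack problem.
Take J, B, G, and F: cost 2 + 2 + 8 + 8 = 20 ≤ 21, payoff 6 + 7 + 17 + 13 = 43.
No other feasible combination does better.

43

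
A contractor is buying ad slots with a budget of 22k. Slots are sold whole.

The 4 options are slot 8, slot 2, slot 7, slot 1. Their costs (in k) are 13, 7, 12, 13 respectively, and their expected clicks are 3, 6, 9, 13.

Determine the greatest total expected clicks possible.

Take slot 2 and slot 1: cost 7 + 13 = 20 ≤ 22, expected clicks 6 + 13 = 19.
No other feasible combination does better.

19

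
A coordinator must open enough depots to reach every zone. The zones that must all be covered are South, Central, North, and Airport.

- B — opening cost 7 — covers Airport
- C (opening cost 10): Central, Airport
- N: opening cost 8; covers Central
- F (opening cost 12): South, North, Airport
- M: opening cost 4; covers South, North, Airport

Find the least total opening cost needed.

This is an integer covering problem.
Choose N and M: together they cover South, Central, North, Airport — every zone.
Total opening cost: 8 + 4 = 12.
No cover costs less than 12.

12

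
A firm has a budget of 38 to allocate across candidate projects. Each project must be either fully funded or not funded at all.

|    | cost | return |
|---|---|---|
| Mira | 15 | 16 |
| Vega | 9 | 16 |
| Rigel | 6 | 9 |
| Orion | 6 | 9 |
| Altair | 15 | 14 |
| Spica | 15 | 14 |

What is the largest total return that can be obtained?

50

Mira + Vega + Rigel + Orion: cost 15 + 9 + 6 + 6 = 36 ≤ 38, return 16 + 16 + 9 + 9 = 50.
Vega + Rigel + Orion + Altair: cost 9 + 6 + 6 + 15 = 36 ≤ 38, return 16 + 9 + 9 + 14 = 48.
Best is Mira, Vega, Rigel, and Orion with total return 50.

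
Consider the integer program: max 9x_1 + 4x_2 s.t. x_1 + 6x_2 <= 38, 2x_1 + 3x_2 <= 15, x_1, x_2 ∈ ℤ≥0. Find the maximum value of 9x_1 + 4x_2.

63

The continuous relaxation peaks at (7.5, 0) with value 67.50; rounding to a feasible lattice point costs some objective.
(x_1,x_2)=(7,0) is feasible, giving 63.
(x_1,x_2)=(6,1) is feasible, giving 58.
(x_1,x_2)=(6,0) is feasible, giving 54.
No feasible integer point exceeds 63.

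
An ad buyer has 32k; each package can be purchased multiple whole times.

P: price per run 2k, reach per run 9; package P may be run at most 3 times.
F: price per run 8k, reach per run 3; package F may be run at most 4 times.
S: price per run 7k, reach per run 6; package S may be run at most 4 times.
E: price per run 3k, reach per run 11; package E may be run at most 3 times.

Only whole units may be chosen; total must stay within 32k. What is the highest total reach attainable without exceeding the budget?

P has the best ratio (9/2); taking only P gives at most 3×9 = 27 (stopped by the supply cap of 3).
Mixing does better — 3×P, 2×S, and 3×E: price 29 ≤ 32, reach 3·9 + 2·6 + 3·11 = 72.

72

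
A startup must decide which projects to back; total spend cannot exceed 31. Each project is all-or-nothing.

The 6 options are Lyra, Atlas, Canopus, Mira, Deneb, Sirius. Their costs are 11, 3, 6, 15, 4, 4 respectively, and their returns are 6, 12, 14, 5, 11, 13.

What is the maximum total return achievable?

Allowing fractional choices, the relaxed optimum would be about 57.0, but projects are indivisible.
Lyra + Atlas + Canopus + Deneb + Sirius: cost 11 + 3 + 6 + 4 + 4 = 28 ≤ 31, return 6 + 12 + 14 + 11 + 13 = 56.
Lyra + Atlas + Canopus + Sirius: cost 11 + 3 + 6 + 4 = 24 ≤ 31, return 6 + 12 + 14 + 13 = 45.
Atlas + Canopus + Deneb + Sirius: cost 3 + 6 + 4 + 4 = 17 ≤ 31, return 12 + 14 + 11 + 13 = 50.
Best is Lyra, Atlas, Canopus, Deneb, and Sirius with total return 56.

56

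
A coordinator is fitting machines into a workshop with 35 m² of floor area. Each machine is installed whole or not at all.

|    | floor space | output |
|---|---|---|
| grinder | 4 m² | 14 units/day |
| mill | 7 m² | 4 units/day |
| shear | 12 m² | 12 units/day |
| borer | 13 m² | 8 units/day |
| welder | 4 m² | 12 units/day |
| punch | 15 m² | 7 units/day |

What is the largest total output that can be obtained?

grinder + mill + shear + welder: floor space 4 + 7 + 12 + 4 = 27 ≤ 35, output 14 + 4 + 12 + 12 = 42.
grinder + shear + welder + punch: floor space 4 + 12 + 4 + 15 = 35 ≤ 35, output 14 + 12 + 12 + 7 = 45.
grinder + shear + borer + welder: floor space 4 + 12 + 13 + 4 = 33 ≤ 35, output 14 + 12 + 8 + 12 = 46.
Best is grinder, shear, borer, and welder with total output 46.

46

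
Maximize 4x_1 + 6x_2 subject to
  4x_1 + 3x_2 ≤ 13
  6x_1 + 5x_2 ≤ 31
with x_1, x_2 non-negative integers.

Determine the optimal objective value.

24

The continuous relaxation peaks at (0, 4.33) with value 26.00; rounding to a feasible lattice point costs some objective.
(x_1,x_2)=(0,4): 4·0+3·4=12≤13, 6·0+5·4=20≤31, objective 24.
(x_1,x_2)=(1,3): 4·1+3·3=13≤13, 6·1+5·3=21≤31, objective 22.
(x_1,x_2)=(0,3): 4·0+3·3=9≤13, 6·0+5·3=15≤31, objective 18.
No feasible integer point exceeds 24.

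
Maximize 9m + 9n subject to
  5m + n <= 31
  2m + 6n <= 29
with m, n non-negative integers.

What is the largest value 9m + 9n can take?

72

(m,n)=(5,3) is feasible, giving 72.
(m,n)=(4,3) is feasible, giving 63.
The best lattice point is (5,3), giving 72.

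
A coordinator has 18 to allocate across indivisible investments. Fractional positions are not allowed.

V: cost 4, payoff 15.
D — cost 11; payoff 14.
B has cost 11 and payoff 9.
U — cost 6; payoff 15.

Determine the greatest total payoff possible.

30

Take V and U: cost 4 + 6 = 10 ≤ 18, payoff 15 + 15 = 30.
No other feasible combination does better.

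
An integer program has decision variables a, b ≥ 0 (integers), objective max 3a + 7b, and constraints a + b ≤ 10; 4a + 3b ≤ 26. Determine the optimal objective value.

56

(a,b)=(0,8) is feasible, giving 56.
(a,b)=(1,7) is feasible, giving 52.
Maximum is 56 at (a,b)=(0,8).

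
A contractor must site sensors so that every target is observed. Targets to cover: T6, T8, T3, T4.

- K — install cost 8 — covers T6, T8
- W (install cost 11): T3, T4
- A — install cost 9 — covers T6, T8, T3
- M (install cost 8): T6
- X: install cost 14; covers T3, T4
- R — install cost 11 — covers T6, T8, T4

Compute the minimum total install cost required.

19

Choose K and W: together they cover T6, T8, T3, T4 — every target.
Total install cost: 8 + 11 = 19.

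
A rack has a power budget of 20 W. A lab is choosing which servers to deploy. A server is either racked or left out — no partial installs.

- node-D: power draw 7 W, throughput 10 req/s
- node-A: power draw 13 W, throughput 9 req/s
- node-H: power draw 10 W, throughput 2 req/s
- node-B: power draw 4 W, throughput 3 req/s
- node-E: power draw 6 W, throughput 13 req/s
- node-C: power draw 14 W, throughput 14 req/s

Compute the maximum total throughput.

27

Treat it as a binary knapsack problem.
node-D + node-B + node-E: power draw 7 + 4 + 6 = 17 ≤ 20, throughput 10 + 3 + 13 = 26.
node-D + node-E: power draw 7 + 6 = 13 ≤ 20, throughput 10 + 13 = 23.
node-E + node-C: power draw 6 + 14 = 20 ≤ 20, throughput 13 + 14 = 27.
Best is node-E and node-C with total throughput 27.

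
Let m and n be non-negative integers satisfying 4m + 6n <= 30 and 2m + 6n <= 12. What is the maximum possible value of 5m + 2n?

30

(m,n)=(6,0): 4·6+6·0=24≤30, 2·6+6·0=12≤12, objective 30.
(m,n)=(5,0): 4·5+6·0=20≤30, 2·5+6·0=10≤12, objective 25.
The best lattice point is (6,0), giving 30.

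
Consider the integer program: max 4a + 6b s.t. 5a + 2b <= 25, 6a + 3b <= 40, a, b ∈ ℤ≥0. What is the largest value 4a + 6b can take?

72

(a,b)=(0,12): 5·0+2·12=24≤25, 6·0+3·12=36≤40, objective 72.
(a,b)=(0,11): 5·0+2·11=22≤25, 6·0+3·11=33≤40, objective 66.
Maximum is 72 at (a,b)=(0,12).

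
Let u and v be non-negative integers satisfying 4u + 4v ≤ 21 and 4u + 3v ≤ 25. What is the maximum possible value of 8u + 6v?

The continuous relaxation peaks at (5.25, 0) with value 42.00; rounding to a feasible lattice point costs some objective.
(u,v)=(5,0): 4·5+4·0=20≤21, 4·5+3·0=20≤25, objective 40.
(u,v)=(4,1): 4·4+4·1=20≤21, 4·4+3·1=19≤25, objective 38.
(u,v)=(4,0): 4·4+4·0=16≤21, 4·4+3·0=16≤25, objective 32.
No feasible integer point exceeds 40.

40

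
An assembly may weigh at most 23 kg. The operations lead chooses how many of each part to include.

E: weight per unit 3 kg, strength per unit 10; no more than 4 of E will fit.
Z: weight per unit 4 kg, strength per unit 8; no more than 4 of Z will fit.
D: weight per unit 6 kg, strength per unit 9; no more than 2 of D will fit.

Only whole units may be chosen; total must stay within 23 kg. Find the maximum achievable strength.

57

4×E and 2×Z: weight 20 ≤ 23, strength 4·10 + 2·8 = 56.
4×E, 1×Z, and 1×D: weight 22 ≤ 23, strength 4·10 + 1·8 + 1·9 = 57.
Best is 57.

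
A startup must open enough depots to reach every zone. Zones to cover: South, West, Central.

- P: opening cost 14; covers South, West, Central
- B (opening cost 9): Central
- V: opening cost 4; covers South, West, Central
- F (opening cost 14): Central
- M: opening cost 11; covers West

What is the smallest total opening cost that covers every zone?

4

V alone covers South, West, Central — every zone.
Total opening cost: 4.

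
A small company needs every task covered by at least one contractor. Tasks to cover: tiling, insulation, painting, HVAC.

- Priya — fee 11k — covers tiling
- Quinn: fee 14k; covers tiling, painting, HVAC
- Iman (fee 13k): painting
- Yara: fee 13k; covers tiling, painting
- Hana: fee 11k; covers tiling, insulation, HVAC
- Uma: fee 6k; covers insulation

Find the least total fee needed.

20

The greedy cost-per-new-task heuristic would pick Hana and Iman for 24, but a cheaper cover exists.
Choose Quinn and Uma: together they cover tiling, insulation, painting, HVAC — every task.
Total fee: 14 + 6 = 20.
No cover costs less than 20.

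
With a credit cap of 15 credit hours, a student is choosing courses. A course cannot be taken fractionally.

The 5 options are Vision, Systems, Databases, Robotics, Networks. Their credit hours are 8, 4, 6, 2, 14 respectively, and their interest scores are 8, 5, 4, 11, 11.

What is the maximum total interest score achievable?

24

Take Vision, Systems, and Robotics: credit hours 8 + 4 + 2 = 14 ≤ 15, interest score 8 + 5 + 11 = 24.
No other feasible combination does better.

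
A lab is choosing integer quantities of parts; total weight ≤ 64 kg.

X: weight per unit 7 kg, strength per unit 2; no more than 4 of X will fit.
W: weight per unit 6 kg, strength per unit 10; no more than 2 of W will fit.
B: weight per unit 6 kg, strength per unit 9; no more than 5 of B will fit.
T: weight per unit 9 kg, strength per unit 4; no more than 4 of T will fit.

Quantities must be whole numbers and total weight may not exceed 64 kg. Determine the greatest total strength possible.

W has the best ratio (10/6); taking only W gives at most 2×10 = 20 (stopped by the supply cap of 2).
Mixing does better — 2×W, 5×B, and 2×T: weight 60 ≤ 64, strength 2·10 + 5·9 + 2·4 = 73.

73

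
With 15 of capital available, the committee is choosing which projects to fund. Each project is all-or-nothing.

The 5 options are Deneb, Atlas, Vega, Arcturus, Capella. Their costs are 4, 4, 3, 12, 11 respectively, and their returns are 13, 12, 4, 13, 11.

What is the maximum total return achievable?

Take Deneb, Atlas, and Vega: cost 4 + 4 + 3 = 11 ≤ 15, return 13 + 12 + 4 = 29.
No other feasible combination does better.

29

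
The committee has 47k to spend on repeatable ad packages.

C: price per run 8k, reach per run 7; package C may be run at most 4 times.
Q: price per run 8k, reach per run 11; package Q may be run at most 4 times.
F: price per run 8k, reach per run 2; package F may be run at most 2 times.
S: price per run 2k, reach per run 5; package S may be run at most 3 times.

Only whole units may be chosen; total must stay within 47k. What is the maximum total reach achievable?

S has the best ratio (5/2); taking only S gives at most 3×5 = 15 (stopped by the supply cap of 3).
Mixing does better — 1×C, 4×Q, and 3×S: price 46 ≤ 47, reach 1·7 + 4·11 + 3·5 = 66.

66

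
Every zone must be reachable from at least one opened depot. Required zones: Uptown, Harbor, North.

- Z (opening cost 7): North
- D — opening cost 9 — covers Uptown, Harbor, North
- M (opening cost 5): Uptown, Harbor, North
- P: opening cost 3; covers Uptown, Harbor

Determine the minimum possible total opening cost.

5

M alone covers Uptown, Harbor, North — every zone.
Total opening cost: 5.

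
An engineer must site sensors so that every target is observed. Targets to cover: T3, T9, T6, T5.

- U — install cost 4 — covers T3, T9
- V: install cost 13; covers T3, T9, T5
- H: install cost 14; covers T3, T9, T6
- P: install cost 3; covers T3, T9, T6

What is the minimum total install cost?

16

This is a weighted set-cover instance.
Choose V and P: together they cover T3, T9, T6, T5 — every target.
Total install cost: 13 + 3 = 16.
No cover costs less than 16.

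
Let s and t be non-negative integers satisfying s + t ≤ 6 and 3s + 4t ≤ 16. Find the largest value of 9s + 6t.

45

(s,t)=(5,0): 1·5+1·0=5≤6, 3·5+4·0=15≤16, objective 45.
(s,t)=(4,1): 1·4+1·1=5≤6, 3·4+4·1=16≤16, objective 42.
(s,t)=(4,0): 1·4+1·0=4≤6, 3·4+4·0=12≤16, objective 36.
Maximum is 45 at (s,t)=(5,0).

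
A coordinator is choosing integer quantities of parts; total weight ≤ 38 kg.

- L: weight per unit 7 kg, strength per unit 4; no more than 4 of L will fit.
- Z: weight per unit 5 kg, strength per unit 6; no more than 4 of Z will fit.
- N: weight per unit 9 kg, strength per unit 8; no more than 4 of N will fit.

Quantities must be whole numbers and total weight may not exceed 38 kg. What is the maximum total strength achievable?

Z has the best ratio (6/5); taking only Z gives at most 4×6 = 24 (stopped by the supply cap of 4).
Mixing does better — 4×Z and 2×N: weight 38 ≤ 38, strength 4·6 + 2·8 = 40.

40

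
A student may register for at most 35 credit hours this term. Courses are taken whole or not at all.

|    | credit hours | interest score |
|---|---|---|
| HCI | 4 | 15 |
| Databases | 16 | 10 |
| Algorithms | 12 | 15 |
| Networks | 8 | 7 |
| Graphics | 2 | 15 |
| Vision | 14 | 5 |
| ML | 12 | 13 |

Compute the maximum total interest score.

HCI + Databases + Algorithms + Graphics: credit hours 4 + 16 + 12 + 2 = 34 ≤ 35, interest score 15 + 10 + 15 + 15 = 55.
HCI + Algorithms + Graphics + ML: credit hours 4 + 12 + 2 + 12 = 30 ≤ 35, interest score 15 + 15 + 15 + 13 = 58.
Best is HCI, Algorithms, Graphics, and ML with total interest score 58.

58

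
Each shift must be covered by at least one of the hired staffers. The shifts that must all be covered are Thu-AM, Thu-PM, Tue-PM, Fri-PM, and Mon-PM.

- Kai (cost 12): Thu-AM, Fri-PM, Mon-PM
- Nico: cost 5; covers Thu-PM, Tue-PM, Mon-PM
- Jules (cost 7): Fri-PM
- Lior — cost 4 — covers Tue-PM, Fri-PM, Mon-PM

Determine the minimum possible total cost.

This is a weighted set-cover instance.
The greedy cost-per-new-shift heuristic would pick Lior, Nico, and Kai for 21, but a cheaper cover exists.
Choose Kai and Nico: together they cover Thu-AM, Thu-PM, Tue-PM, Fri-PM, Mon-PM — every shift.
Total cost: 12 + 5 = 17.
No cover costs less than 17.

17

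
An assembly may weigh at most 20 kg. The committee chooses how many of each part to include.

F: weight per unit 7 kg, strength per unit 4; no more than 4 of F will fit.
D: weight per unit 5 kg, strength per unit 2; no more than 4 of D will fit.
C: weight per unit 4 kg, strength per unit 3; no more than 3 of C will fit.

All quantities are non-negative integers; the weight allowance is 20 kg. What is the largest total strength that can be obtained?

C has the best ratio (3/4); taking only C gives at most 3×3 = 9 (stopped by the supply cap of 3).
Mixing does better — 1×F and 3×C: weight 19 ≤ 20, strength 1·4 + 3·3 = 13.

13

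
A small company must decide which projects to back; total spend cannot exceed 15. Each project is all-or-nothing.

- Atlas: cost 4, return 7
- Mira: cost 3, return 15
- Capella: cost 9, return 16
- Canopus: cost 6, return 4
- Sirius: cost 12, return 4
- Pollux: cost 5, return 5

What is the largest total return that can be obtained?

Allowing fractional choices, the relaxed optimum would be about 36.2, but projects are indivisible.
Mira + Capella: cost 3 + 9 = 12 ≤ 15, return 15 + 16 = 31.
Atlas + Mira + Pollux: cost 4 + 3 + 5 = 12 ≤ 15, return 7 + 15 + 5 = 27.
Atlas + Mira + Canopus: cost 4 + 3 + 6 = 13 ≤ 15, return 7 + 15 + 4 = 26.
Best is Mira and Capella with total return 31.

31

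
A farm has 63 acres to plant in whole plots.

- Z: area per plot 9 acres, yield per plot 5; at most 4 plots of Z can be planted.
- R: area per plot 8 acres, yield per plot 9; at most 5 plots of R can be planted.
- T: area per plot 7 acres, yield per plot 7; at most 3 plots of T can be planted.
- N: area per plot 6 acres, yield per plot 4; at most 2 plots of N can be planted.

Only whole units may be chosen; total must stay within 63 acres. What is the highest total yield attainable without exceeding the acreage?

Take 5×R and 3×T: area 61 ≤ 63, yield 5·9 + 3·7 = 66.
R has the best ratio (9/8) and is taken to its limit of 5; remaining capacity is filled optimally with the others.

66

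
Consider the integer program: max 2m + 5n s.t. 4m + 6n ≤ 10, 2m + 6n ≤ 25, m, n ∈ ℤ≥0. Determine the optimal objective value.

7

The continuous relaxation peaks at (0, 1.67) with value 8.33; rounding to a feasible lattice point costs some objective.
(m,n)=(1,1): 4·1+6·1=10≤10, 2·1+6·1=8≤25, objective 7.
(m,n)=(0,1): 4·0+6·1=6≤10, 2·0+6·1=6≤25, objective 5.
(m,n)=(2,0): 4·2+6·0=8≤10, 2·2+6·0=4≤25, objective 4.
The best lattice point is (1,1), giving 7.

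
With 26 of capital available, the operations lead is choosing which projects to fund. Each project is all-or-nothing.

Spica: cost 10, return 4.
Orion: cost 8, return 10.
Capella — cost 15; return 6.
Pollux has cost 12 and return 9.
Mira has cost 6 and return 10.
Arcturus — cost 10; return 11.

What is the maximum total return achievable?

Allowing fractional choices, the relaxed optimum would be about 32.5, but projects are indivisible.
Orion + Mira + Arcturus: cost 8 + 6 + 10 = 24 ≤ 26, return 10 + 10 + 11 = 31.
Orion + Pollux + Mira: cost 8 + 12 + 6 = 26 ≤ 26, return 10 + 9 + 10 = 29.
Spica + Mira + Arcturus: cost 10 + 6 + 10 = 26 ≤ 26, return 4 + 10 + 11 = 25.
Best is Orion, Mira, and Arcturus with total return 31.

31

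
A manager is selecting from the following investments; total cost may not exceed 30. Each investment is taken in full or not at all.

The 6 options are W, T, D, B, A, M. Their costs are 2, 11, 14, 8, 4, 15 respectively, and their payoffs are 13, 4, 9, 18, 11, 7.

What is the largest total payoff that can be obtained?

W + B + A + M: cost 2 + 8 + 4 + 15 = 29 ≤ 30, payoff 13 + 18 + 11 + 7 = 49.
W + D + B + A: cost 2 + 14 + 8 + 4 = 28 ≤ 30, payoff 13 + 9 + 18 + 11 = 51.
Best is W, D, B, and A with total payoff 51.

51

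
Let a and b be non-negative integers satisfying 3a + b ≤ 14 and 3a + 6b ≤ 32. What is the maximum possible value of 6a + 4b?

32

The continuous relaxation peaks at (3.47, 3.6) with value 35.20; rounding to a feasible lattice point costs some objective.
(a,b)=(4,2): 3·4+1·2=14≤14, 3·4+6·2=24≤32, objective 32.
(a,b)=(3,3): 3·3+1·3=12≤14, 3·3+6·3=27≤32, objective 30.
(a,b)=(2,4): 3·2+1·4=10≤14, 3·2+6·4=30≤32, objective 28.
No feasible integer point exceeds 32.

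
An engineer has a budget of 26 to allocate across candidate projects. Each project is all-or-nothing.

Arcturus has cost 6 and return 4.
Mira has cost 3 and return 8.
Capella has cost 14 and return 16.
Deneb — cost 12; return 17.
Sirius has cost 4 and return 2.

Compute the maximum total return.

33

This is an integer program with binary decision variables.
Allowing fractional choices, the relaxed optimum would be about 37.6, but projects are indivisible.
Arcturus + Mira + Deneb: cost 6 + 3 + 12 = 21 ≤ 26, return 4 + 8 + 17 = 29.
Capella + Deneb: cost 14 + 12 = 26 ≤ 26, return 16 + 17 = 33.
Arcturus + Mira + Deneb + Sirius: cost 6 + 3 + 12 + 4 = 25 ≤ 26, return 4 + 8 + 17 + 2 = 31.
Best is Capella and Deneb with total return 33.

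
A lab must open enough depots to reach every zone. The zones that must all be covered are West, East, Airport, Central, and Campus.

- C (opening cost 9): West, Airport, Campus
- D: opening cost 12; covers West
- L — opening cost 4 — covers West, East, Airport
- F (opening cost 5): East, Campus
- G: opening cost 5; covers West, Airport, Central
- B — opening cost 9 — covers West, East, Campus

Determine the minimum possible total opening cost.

10

The greedy cost-per-new-zone heuristic would pick L, F, and G for 14, but a cheaper cover exists.
Choose F and G: together they cover West, East, Airport, Central, Campus — every zone.
Total opening cost: 5 + 5 = 10.
No cover costs less than 10.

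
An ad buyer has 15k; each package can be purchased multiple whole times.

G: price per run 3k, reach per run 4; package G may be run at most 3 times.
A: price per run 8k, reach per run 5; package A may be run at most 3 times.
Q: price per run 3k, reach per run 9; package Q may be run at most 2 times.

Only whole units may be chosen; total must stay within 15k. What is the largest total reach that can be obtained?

30

2×G and 2×Q: price 12 ≤ 15, reach 2·4 + 2·9 = 26.
3×G and 2×Q: price 15 ≤ 15, reach 3·4 + 2·9 = 30.
Best is 30.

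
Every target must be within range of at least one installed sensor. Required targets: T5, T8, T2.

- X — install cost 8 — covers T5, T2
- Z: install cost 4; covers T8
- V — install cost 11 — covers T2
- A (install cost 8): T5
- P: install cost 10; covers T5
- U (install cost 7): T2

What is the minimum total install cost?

This is a weighted set-cover instance.
Choose X and Z: together they cover T5, T8, T2 — every target.
Total install cost: 8 + 4 = 12.
No cover costs less than 12.

12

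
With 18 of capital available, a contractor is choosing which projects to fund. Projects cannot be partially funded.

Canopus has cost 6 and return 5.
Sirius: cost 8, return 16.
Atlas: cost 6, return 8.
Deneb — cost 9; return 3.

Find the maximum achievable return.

Canopus + Sirius: cost 6 + 8 = 14 ≤ 18, return 5 + 16 = 21.
Sirius + Atlas: cost 8 + 6 = 14 ≤ 18, return 16 + 8 = 24.
Best is Sirius and Atlas with total return 24.

24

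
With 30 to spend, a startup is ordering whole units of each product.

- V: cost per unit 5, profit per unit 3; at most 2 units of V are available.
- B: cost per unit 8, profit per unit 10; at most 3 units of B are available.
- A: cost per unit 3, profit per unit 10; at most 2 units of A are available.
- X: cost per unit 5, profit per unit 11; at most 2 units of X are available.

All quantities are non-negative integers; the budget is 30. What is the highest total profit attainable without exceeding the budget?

55

This is a bounded integer knapsack.
A has the best ratio (10/3); taking only A gives at most 2×10 = 20 (stopped by the supply cap of 2).
Mixing does better — 1×V, 1×B, 2×A, and 2×X: cost 29 ≤ 30, profit 1·3 + 1·10 + 2·10 + 2·11 = 55.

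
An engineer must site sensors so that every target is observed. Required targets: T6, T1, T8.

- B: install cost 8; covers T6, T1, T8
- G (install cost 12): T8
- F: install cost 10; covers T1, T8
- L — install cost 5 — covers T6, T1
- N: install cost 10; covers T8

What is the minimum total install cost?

8

The greedy cost-per-new-target heuristic would pick L and B for 13, but a cheaper cover exists.
B alone covers T6, T1, T8 — every target.
Total install cost: 8.
No cover costs less than 8.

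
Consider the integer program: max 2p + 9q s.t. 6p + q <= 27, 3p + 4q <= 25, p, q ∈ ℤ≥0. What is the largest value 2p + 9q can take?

54

The continuous relaxation peaks at (0, 6.25) with value 56.25; rounding to a feasible lattice point costs some objective.
(p,q)=(0,6): 6·0+1·6=6≤27, 3·0+4·6=24≤25, objective 54.
(p,q)=(1,5): 6·1+1·5=11≤27, 3·1+4·5=23≤25, objective 47.
(p,q)=(0,5): 6·0+1·5=5≤27, 3·0+4·5=20≤25, objective 45.
The best lattice point is (0,6), giving 54.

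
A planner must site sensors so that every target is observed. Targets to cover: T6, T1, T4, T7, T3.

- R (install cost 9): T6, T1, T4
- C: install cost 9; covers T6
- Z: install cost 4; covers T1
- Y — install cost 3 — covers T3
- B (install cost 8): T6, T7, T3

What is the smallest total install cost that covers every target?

17

This is a weighted set-cover instance.
Choose R and B: together they cover T6, T1, T4, T7, T3 — every target.
Total install cost: 9 + 8 = 17.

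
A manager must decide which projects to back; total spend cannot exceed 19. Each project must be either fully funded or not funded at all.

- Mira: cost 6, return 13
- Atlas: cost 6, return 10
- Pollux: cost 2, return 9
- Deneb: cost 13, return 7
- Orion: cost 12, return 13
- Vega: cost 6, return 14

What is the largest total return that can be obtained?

Treat it as a binary knapsack problem.
Take Mira, Atlas, and Vega: cost 6 + 6 + 6 = 18 ≤ 19, return 13 + 10 + 14 = 37.
No other feasible combination does better.

37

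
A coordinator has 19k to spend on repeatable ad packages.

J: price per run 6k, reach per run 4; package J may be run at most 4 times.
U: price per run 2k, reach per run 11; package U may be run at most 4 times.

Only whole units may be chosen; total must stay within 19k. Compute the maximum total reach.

This is a bounded integer knapsack.
1×J and 4×U: price 14 ≤ 19, reach 1·4 + 4·11 = 48.
4×U: price 8 ≤ 19, reach 4·11 = 44.
Best is 48.

48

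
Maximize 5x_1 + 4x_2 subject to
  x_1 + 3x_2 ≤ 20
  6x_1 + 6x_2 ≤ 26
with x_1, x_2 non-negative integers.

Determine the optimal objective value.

(x_1,x_2)=(4,0): 1·4+3·0=4≤20, 6·4+6·0=24≤26, objective 20.
(x_1,x_2)=(3,1): 1·3+3·1=6≤20, 6·3+6·1=24≤26, objective 19.
(x_1,x_2)=(3,0): 1·3+3·0=3≤20, 6·3+6·0=18≤26, objective 15.
The best lattice point is (4,0), giving 20.

20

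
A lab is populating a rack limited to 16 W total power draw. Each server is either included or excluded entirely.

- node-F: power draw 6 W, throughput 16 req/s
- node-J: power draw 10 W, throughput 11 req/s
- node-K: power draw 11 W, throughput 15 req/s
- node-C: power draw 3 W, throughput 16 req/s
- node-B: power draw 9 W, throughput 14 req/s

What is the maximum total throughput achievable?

32

node-F + node-C: power draw 6 + 3 = 9 ≤ 16, throughput 16 + 16 = 32.
node-K + node-C: power draw 11 + 3 = 14 ≤ 16, throughput 15 + 16 = 31.
Best is node-F and node-C with total throughput 32.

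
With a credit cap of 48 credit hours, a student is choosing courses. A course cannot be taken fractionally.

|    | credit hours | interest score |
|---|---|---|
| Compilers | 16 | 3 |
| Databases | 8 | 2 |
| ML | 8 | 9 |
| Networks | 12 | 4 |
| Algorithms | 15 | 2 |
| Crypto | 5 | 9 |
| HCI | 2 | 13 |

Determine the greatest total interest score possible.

38

Allowing fractional choices, the relaxed optimum would be about 39.4, but courses are indivisible.
Databases + ML + Networks + Crypto + HCI: credit hours 8 + 8 + 12 + 5 + 2 = 35 ≤ 48, interest score 2 + 9 + 4 + 9 + 13 = 37.
ML + Networks + Algorithms + Crypto + HCI: credit hours 8 + 12 + 15 + 5 + 2 = 42 ≤ 48, interest score 9 + 4 + 2 + 9 + 13 = 37.
Compilers + ML + Networks + Crypto + HCI: credit hours 16 + 8 + 12 + 5 + 2 = 43 ≤ 48, interest score 3 + 9 + 4 + 9 + 13 = 38.
Best is Compilers, ML, Networks, Crypto, and HCI with total interest score 38.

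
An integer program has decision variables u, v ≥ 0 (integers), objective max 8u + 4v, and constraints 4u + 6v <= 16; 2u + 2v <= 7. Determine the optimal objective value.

24

(u,v)=(3,0): 4·3+6·0=12≤16, 2·3+2·0=6≤7, objective 24.
(u,v)=(2,1): 4·2+6·1=14≤16, 2·2+2·1=6≤7, objective 20.
(u,v)=(2,0): 4·2+6·0=8≤16, 2·2+2·0=4≤7, objective 16.
The best lattice point is (3,0), giving 24.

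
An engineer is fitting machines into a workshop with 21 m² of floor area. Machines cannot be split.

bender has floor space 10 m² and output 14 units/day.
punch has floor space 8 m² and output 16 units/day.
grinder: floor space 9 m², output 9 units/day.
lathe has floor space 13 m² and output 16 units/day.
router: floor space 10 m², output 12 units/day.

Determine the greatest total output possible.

32

Treat it as a binary knapsack problem.
Allowing fractional choices, the relaxed optimum would be about 33.7, but machines are indivisible.
bender + punch: floor space 10 + 8 = 18 ≤ 21, output 14 + 16 = 30.
punch + router: floor space 8 + 10 = 18 ≤ 21, output 16 + 12 = 28.
punch + lathe: floor space 8 + 13 = 21 ≤ 21, output 16 + 16 = 32.
Best is punch and lathe with total output 32.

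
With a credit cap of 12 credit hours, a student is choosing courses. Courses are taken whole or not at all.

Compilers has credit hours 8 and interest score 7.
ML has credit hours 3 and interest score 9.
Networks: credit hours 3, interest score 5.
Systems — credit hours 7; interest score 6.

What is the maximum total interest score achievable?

16

Treat it as a binary knapsack problem.
Allowing fractional choices, the relaxed optimum would be about 19.2, but courses are indivisible.
ML + Systems: credit hours 3 + 7 = 10 ≤ 12, interest score 9 + 6 = 15.
Compilers + ML: credit hours 8 + 3 = 11 ≤ 12, interest score 7 + 9 = 16.
Best is Compilers and ML with total interest score 16.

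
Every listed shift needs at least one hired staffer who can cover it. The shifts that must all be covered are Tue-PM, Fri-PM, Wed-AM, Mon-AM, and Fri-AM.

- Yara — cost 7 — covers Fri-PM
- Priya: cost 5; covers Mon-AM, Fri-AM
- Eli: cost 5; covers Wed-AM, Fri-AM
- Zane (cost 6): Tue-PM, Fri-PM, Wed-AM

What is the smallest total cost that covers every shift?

11

Choose Priya and Zane: together they cover Tue-PM, Fri-PM, Wed-AM, Mon-AM, Fri-AM — every shift.
Total cost: 5 + 6 = 11.
No cover costs less than 11.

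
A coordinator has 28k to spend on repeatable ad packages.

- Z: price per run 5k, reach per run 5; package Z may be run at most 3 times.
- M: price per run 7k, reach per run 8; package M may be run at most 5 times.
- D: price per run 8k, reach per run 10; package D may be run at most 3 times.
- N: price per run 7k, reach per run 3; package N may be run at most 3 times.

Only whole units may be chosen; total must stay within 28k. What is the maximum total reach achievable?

33

D has the best ratio (10/8); taking only D gives at most 3×10 = 30 (stopped by the price limit).
Mixing does better — 1×Z, 1×M, and 2×D: price 28 ≤ 28, reach 1·5 + 1·8 + 2·10 = 33.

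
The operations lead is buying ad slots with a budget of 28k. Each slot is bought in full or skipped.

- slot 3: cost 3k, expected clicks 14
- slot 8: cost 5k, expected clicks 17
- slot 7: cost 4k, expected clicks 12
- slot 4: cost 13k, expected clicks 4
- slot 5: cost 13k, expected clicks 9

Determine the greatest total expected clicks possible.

52

Treat it as a binary knapsack problem.
Take slot 3, slot 8, slot 7, and slot 5: cost 3 + 5 + 4 + 13 = 25 ≤ 28, expected clicks 14 + 17 + 12 + 9 = 52.
No other feasible combination does better.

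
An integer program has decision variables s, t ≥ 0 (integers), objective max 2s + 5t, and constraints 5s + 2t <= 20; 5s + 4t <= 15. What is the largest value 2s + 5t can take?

(s,t)=(0,3): 5·0+2·3=6≤20, 5·0+4·3=12≤15, objective 15.
(s,t)=(1,2): 5·1+2·2=9≤20, 5·1+4·2=13≤15, objective 12.
No feasible integer point exceeds 15.

15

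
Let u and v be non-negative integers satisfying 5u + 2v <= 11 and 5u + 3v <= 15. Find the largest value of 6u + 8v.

(u,v)=(0,5): 5·0+2·5=10≤11, 5·0+3·5=15≤15, objective 40.
(u,v)=(0,4): 5·0+2·4=8≤11, 5·0+3·4=12≤15, objective 32.
No feasible integer point exceeds 40.

40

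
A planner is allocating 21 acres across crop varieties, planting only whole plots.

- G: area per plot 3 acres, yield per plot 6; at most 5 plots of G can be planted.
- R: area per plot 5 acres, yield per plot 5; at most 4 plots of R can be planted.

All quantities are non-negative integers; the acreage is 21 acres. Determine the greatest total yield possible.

35

5×G and 1×R: area 20 ≤ 21, yield 5·6 + 1·5 = 35.
5×G: area 15 ≤ 21, yield 5·6 = 30.
Best is 35.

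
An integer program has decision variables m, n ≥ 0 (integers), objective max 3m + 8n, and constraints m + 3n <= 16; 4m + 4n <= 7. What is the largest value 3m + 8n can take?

8

(m,n)=(0,1): 1·0+3·1=3≤16, 4·0+4·1=4≤7, objective 8.
(m,n)=(1,0): 1·1+3·0=1≤16, 4·1+4·0=4≤7, objective 3.
No feasible integer point exceeds 8.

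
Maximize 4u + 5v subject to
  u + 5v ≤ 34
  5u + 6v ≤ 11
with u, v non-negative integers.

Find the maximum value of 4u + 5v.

9

Relaxing integrality, the LP optimum is 9.17 at (u,v) = (0, 1.83), which is not an integer point.
(u,v)=(1,1): 1·1+5·1=6≤34, 5·1+6·1=11≤11, objective 9.
(u,v)=(2,0): 1·2+5·0=2≤34, 5·2+6·0=10≤11, objective 8.
The best lattice point is (1,1), giving 9.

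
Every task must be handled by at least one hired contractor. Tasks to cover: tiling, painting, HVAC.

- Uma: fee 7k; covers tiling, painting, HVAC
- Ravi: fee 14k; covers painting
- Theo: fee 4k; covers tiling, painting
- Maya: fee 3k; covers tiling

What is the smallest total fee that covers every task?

7

The greedy cost-per-new-task heuristic would pick Theo and Uma for 11, but a cheaper cover exists.
Uma alone covers tiling, painting, HVAC — every task.
Total fee: 7.
No cover costs less than 7.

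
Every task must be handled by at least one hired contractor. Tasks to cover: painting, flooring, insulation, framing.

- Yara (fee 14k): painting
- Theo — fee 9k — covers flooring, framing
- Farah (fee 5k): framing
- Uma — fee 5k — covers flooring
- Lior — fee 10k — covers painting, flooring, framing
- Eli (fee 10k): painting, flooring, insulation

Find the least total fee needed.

15

The greedy cost-per-new-task heuristic would pick Lior and Eli for 20, but a cheaper cover exists.
Choose Farah and Eli: together they cover painting, flooring, insulation, framing — every task.
Total fee: 5 + 10 = 15.
No cover costs less than 15.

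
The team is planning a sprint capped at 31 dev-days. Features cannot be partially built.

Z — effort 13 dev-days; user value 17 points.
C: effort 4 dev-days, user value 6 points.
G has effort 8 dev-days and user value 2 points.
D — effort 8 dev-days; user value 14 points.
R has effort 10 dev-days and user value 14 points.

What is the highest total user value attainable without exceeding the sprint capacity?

45

This is a 0-1 knapsack instance.
Z + D + R: effort 13 + 8 + 10 = 31 ≤ 31, user value 17 + 14 + 14 = 45.
Z + C + D: effort 13 + 4 + 8 = 25 ≤ 31, user value 17 + 6 + 14 = 37.
Z + C + R: effort 13 + 4 + 10 = 27 ≤ 31, user value 17 + 6 + 14 = 37.
Best is Z, D, and R with total user value 45.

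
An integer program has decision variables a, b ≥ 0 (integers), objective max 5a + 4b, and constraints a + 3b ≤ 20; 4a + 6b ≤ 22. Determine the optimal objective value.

25

The continuous relaxation peaks at (5.5, 0) with value 27.50; rounding to a feasible lattice point costs some objective.
(a,b)=(5,0): 1·5+3·0=5≤20, 4·5+6·0=20≤22, objective 25.
(a,b)=(4,1): 1·4+3·1=7≤20, 4·4+6·1=22≤22, objective 24.
(a,b)=(4,0): 1·4+3·0=4≤20, 4·4+6·0=16≤22, objective 20.
The best lattice point is (5,0), giving 25.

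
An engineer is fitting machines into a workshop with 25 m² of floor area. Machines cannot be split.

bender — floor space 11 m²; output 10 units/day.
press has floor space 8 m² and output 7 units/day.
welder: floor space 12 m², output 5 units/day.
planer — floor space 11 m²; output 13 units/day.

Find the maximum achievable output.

Allowing fractional choices, the relaxed optimum would be about 25.6, but machines are indivisible.
press + planer: floor space 8 + 11 = 19 ≤ 25, output 7 + 13 = 20.
bender + planer: floor space 11 + 11 = 22 ≤ 25, output 10 + 13 = 23.
Best is bender and planer with total output 23.

23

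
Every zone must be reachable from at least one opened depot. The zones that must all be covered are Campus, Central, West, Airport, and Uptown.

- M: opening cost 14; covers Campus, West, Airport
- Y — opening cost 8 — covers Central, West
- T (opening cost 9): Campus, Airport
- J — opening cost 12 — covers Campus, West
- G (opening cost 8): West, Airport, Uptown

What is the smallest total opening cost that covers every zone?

Choose Y, T, and G: together they cover Campus, Central, West, Airport, Uptown — every zone.
Total opening cost: 8 + 9 + 8 = 25.
No cover costs less than 25.

25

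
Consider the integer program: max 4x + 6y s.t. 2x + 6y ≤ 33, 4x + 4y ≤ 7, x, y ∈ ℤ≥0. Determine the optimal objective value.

6

The continuous relaxation peaks at (0, 1.75) with value 10.50; rounding to a feasible lattice point costs some objective.
(x,y)=(0,1): 2·0+6·1=6≤33, 4·0+4·1=4≤7, objective 6.
(x,y)=(1,0): 2·1+6·0=2≤33, 4·1+4·0=4≤7, objective 4.
(x,y)=(0,0): 2·0+6·0=0≤33, 4·0+4·0=0≤7, objective 0.
No feasible integer point exceeds 6.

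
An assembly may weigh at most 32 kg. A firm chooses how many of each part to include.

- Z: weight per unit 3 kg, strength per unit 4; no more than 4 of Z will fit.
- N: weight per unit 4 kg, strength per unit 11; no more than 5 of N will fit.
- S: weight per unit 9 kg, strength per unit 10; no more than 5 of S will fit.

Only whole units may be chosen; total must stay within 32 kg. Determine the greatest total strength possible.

71

Take 4×Z and 5×N: weight 32 ≤ 32, strength 4·4 + 5·11 = 71.
N has the best ratio (11/4) and is taken to its limit of 5; remaining capacity is filled optimally with the others.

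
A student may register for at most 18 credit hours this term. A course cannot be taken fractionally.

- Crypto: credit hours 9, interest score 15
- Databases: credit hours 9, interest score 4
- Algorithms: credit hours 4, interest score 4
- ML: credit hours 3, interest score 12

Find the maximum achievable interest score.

31

Take Crypto, Algorithms, and ML: credit hours 9 + 4 + 3 = 16 ≤ 18, interest score 15 + 4 + 12 = 31.
No other feasible combination does better.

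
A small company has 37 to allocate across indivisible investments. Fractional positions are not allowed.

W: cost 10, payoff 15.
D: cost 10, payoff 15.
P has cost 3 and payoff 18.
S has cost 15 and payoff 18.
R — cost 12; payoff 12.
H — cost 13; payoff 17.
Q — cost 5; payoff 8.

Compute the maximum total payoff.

Take W, D, P, and H: cost 10 + 10 + 3 + 13 = 36 ≤ 37, payoff 15 + 15 + 18 + 17 = 65.
No other feasible combination does better.

65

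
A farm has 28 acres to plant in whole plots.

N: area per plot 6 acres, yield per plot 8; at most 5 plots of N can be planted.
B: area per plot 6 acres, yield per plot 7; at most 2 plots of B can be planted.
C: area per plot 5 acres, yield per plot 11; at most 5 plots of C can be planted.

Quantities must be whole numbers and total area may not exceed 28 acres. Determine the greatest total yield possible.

1×N and 4×C: area 26 ≤ 28, yield 1·8 + 4·11 = 52.
5×C: area 25 ≤ 28, yield 5·11 = 55.
Best is 55.

55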